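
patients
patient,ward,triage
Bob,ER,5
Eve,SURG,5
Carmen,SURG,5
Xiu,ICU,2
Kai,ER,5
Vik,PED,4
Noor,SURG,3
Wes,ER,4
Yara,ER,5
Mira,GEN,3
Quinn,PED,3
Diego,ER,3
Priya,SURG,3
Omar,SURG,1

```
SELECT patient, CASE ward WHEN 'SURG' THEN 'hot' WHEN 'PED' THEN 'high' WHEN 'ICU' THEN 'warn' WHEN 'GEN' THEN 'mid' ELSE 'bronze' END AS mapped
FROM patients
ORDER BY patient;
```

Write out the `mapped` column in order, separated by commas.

bronze, hot, bronze, hot, bronze, mid, hot, hot, hot, high, high, bronze, warn, bronze

patient=Bob: ELSE → bronze
patient=Carmen: ward='SURG' → hot
patient=Diego: ELSE → bronze
patient=Eve: ward='SURG' → hot
patient=Kai: ELSE → bronze
patient=Mira: ward='GEN' → mid
patient=Noor: ward='SURG' → hot
patient=Omar: ward='SURG' → hot
patient=Priya: ward='SURG' → hot
patient=Quinn: ward='PED' → high
patient=Vik: ward='PED' → high
patient=Wes: ELSE → bronze
patient=Xiu: ward='ICU' → warn
patient=Yara: ELSE → bronze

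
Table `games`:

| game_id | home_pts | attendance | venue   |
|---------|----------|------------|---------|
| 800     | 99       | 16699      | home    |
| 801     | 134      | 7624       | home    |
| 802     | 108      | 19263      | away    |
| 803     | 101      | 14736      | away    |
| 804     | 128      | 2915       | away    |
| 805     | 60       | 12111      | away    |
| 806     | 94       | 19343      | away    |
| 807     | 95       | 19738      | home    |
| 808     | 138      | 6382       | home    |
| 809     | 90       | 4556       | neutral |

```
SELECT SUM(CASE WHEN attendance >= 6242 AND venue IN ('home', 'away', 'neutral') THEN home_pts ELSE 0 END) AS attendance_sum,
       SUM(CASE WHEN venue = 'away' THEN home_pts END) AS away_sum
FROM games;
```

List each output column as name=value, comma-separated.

attendance_sum=829, away_sum=491

[attendance_sum: attendance >= 6242 AND venue IN ('home', 'away', 'neutral')]
game_id=800: ✓ → 99
game_id=801: ✓ → 134
game_id=802: ✓ → 108
game_id=803: ✓ → 101
game_id=804: ✗
game_id=805: ✓ → 60
game_id=806: ✓ → 94
game_id=807: ✓ → 95
game_id=808: ✓ → 138
game_id=809: ✗
attendance_sum = 99 + 134 + 108 + 101 + 60 + 94 + 95 + 138 = 829
—
[away_sum: venue = 'away']
game_id=800: ✗
game_id=801: ✗
game_id=802: ✓ → 108
game_id=803: ✓ → 101
game_id=804: ✓ → 128
game_id=805: ✓ → 60
game_id=806: ✓ → 94
game_id=807: ✗
game_id=808: ✗
game_id=809: ✗
away_sum = 108 + 101 + 128 + 60 + 94 = 491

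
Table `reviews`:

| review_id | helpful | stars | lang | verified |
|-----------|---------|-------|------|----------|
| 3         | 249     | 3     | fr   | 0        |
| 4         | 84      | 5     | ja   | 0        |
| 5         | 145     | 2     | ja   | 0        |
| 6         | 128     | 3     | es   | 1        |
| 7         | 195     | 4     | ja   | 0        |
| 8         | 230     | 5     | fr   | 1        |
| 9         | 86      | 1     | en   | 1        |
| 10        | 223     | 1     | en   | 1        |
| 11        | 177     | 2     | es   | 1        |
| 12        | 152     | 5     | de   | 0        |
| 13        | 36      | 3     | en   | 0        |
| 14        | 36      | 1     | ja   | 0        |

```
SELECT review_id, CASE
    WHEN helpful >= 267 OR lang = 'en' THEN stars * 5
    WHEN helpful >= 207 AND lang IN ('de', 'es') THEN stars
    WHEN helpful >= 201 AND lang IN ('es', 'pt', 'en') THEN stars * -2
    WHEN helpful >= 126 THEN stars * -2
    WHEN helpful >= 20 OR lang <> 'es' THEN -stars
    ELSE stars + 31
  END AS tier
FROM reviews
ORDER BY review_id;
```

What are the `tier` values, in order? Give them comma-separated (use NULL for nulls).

-6, -5, -4, -6, -8, -10, 5, 5, -4, -10, 15, -1

review_id=3: helpful >= 126 → -6
review_id=4: helpful >= 20 OR lang <> 'es' → -5
review_id=5: helpful >= 126 → -4
review_id=6: helpful >= 126 → -6
review_id=7: helpful >= 126 → -8
review_id=8: helpful >= 126 → -10
review_id=9: helpful >= 267 OR lang = 'en' → 5
review_id=10: helpful >= 267 OR lang = 'en' → 5
review_id=11: helpful >= 126 → -4
review_id=12: helpful >= 126 → -10
review_id=13: helpful >= 267 OR lang = 'en' → 15
review_id=14: helpful >= 20 OR lang <> 'es' → -1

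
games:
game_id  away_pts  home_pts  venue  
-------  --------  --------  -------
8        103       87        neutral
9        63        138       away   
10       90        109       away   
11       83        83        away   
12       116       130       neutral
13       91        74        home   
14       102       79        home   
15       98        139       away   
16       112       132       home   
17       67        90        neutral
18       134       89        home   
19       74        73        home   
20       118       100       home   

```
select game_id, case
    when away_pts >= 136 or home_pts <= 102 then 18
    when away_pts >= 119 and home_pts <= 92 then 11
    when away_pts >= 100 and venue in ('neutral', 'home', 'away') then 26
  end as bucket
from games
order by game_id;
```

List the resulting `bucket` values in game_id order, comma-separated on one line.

game_id=8: away_pts >= 136 or home_pts <= 102 → 18
game_id=9: (no match → NULL) → NULL
game_id=10: (no match → NULL) → NULL
game_id=11: away_pts >= 136 or home_pts <= 102 → 18
game_id=12: away_pts >= 100 and venue in ('neutral', 'home', 'away') → 26
game_id=13: away_pts >= 136 or home_pts <= 102 → 18
game_id=14: away_pts >= 136 or home_pts <= 102 → 18
game_id=15: (no match → NULL) → NULL
game_id=16: away_pts >= 100 and venue in ('neutral', 'home', 'away') → 26
game_id=17: away_pts >= 136 or home_pts <= 102 → 18
game_id=18: away_pts >= 136 or home_pts <= 102 → 18
game_id=19: away_pts >= 136 or home_pts <= 102 → 18
game_id=20: away_pts >= 136 or home_pts <= 102 → 18

18, NULL, NULL, 18, 26, 18, 18, NULL, 26, 18, 18, 18, 18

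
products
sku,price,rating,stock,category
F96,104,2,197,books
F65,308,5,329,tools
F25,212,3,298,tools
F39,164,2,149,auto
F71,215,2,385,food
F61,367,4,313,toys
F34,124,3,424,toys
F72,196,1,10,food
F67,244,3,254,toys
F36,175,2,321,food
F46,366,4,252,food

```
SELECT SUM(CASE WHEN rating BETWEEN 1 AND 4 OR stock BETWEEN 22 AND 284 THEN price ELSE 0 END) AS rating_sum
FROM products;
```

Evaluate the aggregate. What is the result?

2167

sku=F96: ✓ → 104
sku=F65: ✗
sku=F25: ✓ → 212
sku=F39: ✓ → 164
sku=F71: ✓ → 215
sku=F61: ✓ → 367
sku=F34: ✓ → 124
sku=F72: ✓ → 196
sku=F67: ✓ → 244
sku=F36: ✓ → 175
sku=F46: ✓ → 366
rating_sum = 104 + 212 + 164 + 215 + 367 + 124 + 196 + 244 + 175 + 366 = 2167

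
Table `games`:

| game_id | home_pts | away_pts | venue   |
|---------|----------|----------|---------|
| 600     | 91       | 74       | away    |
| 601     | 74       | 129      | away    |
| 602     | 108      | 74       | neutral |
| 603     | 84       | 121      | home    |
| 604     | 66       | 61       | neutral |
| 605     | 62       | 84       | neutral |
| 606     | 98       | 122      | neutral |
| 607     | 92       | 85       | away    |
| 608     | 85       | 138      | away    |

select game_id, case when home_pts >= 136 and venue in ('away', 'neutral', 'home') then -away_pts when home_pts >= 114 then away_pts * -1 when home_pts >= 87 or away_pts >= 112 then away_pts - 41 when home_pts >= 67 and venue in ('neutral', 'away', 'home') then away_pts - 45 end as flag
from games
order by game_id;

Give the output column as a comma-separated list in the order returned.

game_id=600: home_pts >= 87 or away_pts >= 112 → 33
game_id=601: home_pts >= 87 or away_pts >= 112 → 88
game_id=602: home_pts >= 87 or away_pts >= 112 → 33
game_id=603: home_pts >= 87 or away_pts >= 112 → 80
game_id=604: (no match → NULL) → NULL
game_id=605: (no match → NULL) → NULL
game_id=606: home_pts >= 87 or away_pts >= 112 → 81
game_id=607: home_pts >= 87 or away_pts >= 112 → 44
game_id=608: home_pts >= 87 or away_pts >= 112 → 97

33, 88, 33, 80, NULL, NULL, 81, 44, 97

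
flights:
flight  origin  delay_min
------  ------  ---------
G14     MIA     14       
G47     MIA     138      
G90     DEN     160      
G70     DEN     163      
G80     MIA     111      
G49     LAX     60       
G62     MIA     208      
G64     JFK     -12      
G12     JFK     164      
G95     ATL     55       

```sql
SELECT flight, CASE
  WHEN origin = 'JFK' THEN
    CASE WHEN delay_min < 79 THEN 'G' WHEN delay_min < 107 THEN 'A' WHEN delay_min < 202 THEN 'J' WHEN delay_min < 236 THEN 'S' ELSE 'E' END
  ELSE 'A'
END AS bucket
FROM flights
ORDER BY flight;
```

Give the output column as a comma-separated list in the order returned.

J, A, A, A, A, G, A, A, A, A

flight=G12: origin='JFK' → inner[delay_min < 202] → J
flight=G14: origin='MIA' → outer ELSE → A
flight=G47: origin='MIA' → outer ELSE → A
flight=G49: origin='LAX' → outer ELSE → A
flight=G62: origin='MIA' → outer ELSE → A
flight=G64: origin='JFK' → inner[delay_min < 79] → G
flight=G70: origin='DEN' → outer ELSE → A
flight=G80: origin='MIA' → outer ELSE → A
flight=G90: origin='DEN' → outer ELSE → A
flight=G95: origin='ATL' → outer ELSE → A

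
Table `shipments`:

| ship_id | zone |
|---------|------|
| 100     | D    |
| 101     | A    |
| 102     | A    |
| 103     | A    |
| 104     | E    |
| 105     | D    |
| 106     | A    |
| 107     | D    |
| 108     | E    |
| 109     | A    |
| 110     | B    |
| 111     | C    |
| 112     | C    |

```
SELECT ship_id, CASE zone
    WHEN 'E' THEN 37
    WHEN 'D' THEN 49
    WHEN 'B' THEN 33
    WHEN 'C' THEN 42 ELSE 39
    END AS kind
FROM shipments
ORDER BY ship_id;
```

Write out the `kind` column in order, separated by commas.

ship_id=100: zone='D' → 49
ship_id=101: ELSE → 39
ship_id=102: ELSE → 39
ship_id=103: ELSE → 39
ship_id=104: zone='E' → 37
ship_id=105: zone='D' → 49
ship_id=106: ELSE → 39
ship_id=107: zone='D' → 49
ship_id=108: zone='E' → 37
ship_id=109: ELSE → 39
ship_id=110: zone='B' → 33
ship_id=111: zone='C' → 42
ship_id=112: zone='C' → 42

49, 39, 39, 39, 37, 49, 39, 49, 37, 39, 33, 42, 42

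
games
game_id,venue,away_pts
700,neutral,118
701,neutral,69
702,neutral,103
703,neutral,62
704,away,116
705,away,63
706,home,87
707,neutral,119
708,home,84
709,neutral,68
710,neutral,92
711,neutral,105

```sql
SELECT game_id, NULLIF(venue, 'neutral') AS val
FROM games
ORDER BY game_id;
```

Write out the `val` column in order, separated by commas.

NULL, NULL, NULL, NULL, away, away, home, NULL, home, NULL, NULL, NULL

game_id=700: venue=neutral vs neutral: equal → NULL
game_id=701: venue=neutral vs neutral: equal → NULL
game_id=702: venue=neutral vs neutral: equal → NULL
game_id=703: venue=neutral vs neutral: equal → NULL
game_id=704: venue=away vs neutral: differ → away
game_id=705: venue=away vs neutral: differ → away
game_id=706: venue=home vs neutral: differ → home
game_id=707: venue=neutral vs neutral: equal → NULL
game_id=708: venue=home vs neutral: differ → home
game_id=709: venue=neutral vs neutral: equal → NULL
game_id=710: venue=neutral vs neutral: equal → NULL
game_id=711: venue=neutral vs neutral: equal → NULL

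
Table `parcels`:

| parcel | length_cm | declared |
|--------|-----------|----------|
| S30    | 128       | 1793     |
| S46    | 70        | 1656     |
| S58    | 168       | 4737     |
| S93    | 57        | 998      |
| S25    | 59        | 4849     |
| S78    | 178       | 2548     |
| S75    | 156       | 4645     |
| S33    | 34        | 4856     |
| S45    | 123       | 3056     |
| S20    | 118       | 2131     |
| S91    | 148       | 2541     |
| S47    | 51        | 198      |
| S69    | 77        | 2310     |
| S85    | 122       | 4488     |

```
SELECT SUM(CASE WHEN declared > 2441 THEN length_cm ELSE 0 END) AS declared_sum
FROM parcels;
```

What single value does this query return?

parcel=S30: ✗
parcel=S46: ✗
parcel=S58: ✓ → 168
parcel=S93: ✗
parcel=S25: ✓ → 59
parcel=S78: ✓ → 178
parcel=S75: ✓ → 156
parcel=S33: ✓ → 34
parcel=S45: ✓ → 123
parcel=S20: ✗
parcel=S91: ✓ → 148
parcel=S47: ✗
parcel=S69: ✗
parcel=S85: ✓ → 122
declared_sum = 168 + 59 + 178 + 156 + 34 + 123 + 148 + 122 = 988

988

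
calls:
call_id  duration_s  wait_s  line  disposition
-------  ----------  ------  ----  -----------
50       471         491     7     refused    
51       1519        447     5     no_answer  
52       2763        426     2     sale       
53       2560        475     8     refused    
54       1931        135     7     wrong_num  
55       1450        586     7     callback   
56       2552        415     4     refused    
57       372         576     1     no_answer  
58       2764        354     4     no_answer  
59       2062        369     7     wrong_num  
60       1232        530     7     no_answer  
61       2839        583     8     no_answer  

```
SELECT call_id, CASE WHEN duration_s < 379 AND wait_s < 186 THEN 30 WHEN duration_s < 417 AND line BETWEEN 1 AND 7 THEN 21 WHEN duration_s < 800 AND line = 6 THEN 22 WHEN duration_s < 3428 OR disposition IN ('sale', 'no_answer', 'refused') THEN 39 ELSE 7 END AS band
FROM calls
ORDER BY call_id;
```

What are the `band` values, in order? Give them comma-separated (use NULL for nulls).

call_id=50: duration_s < 3428 OR disposition IN ('sale', 'no_answer', 'refused') → 39
call_id=51: duration_s < 3428 OR disposition IN ('sale', 'no_answer', 'refused') → 39
call_id=52: duration_s < 3428 OR disposition IN ('sale', 'no_answer', 'refused') → 39
call_id=53: duration_s < 3428 OR disposition IN ('sale', 'no_answer', 'refused') → 39
call_id=54: duration_s < 3428 OR disposition IN ('sale', 'no_answer', 'refused') → 39
call_id=55: duration_s < 3428 OR disposition IN ('sale', 'no_answer', 'refused') → 39
call_id=56: duration_s < 3428 OR disposition IN ('sale', 'no_answer', 'refused') → 39
call_id=57: duration_s < 417 AND line BETWEEN 1 AND 7 → 21
call_id=58: duration_s < 3428 OR disposition IN ('sale', 'no_answer', 'refused') → 39
call_id=59: duration_s < 3428 OR disposition IN ('sale', 'no_answer', 'refused') → 39
call_id=60: duration_s < 3428 OR disposition IN ('sale', 'no_answer', 'refused') → 39
call_id=61: duration_s < 3428 OR disposition IN ('sale', 'no_answer', 'refused') → 39

39, 39, 39, 39, 39, 39, 39, 21, 39, 39, 39, 39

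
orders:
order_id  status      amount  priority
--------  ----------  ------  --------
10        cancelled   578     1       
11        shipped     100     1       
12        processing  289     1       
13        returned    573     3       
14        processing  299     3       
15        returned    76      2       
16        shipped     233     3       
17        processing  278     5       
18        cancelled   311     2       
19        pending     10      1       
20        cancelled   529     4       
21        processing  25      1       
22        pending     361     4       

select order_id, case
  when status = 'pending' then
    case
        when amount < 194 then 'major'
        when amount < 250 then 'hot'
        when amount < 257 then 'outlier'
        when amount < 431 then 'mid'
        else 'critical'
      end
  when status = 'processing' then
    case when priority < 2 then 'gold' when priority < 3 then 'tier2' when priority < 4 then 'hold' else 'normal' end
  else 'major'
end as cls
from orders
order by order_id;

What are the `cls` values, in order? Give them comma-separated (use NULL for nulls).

major, major, gold, major, hold, major, major, normal, major, major, major, gold, mid

order_id=10: status='cancelled' → outer ELSE → major
order_id=11: status='shipped' → outer ELSE → major
order_id=12: status='processing' → inner[priority < 2] → gold
order_id=13: status='returned' → outer ELSE → major
order_id=14: status='processing' → inner[priority < 4] → hold
order_id=15: status='returned' → outer ELSE → major
order_id=16: status='shipped' → outer ELSE → major
order_id=17: status='processing' → inner[ELSE] → normal
order_id=18: status='cancelled' → outer ELSE → major
order_id=19: status='pending' → inner[amount < 194] → major
order_id=20: status='cancelled' → outer ELSE → major
order_id=21: status='processing' → inner[priority < 2] → gold
order_id=22: status='pending' → inner[amount < 431] → mid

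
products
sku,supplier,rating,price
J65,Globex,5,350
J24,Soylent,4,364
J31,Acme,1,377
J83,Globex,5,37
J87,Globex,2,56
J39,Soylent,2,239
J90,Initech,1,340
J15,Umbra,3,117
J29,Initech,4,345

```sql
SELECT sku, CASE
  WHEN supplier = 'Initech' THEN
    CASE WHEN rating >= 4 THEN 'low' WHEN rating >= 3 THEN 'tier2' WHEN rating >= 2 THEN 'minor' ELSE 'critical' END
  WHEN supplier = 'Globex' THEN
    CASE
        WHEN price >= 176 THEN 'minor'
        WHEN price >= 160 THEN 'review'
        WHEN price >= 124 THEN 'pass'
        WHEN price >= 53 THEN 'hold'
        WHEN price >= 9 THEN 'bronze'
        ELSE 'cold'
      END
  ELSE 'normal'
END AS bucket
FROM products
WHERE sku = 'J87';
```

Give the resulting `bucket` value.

sku = J87: supplier=Globex, rating=2, price=56.
supplier='Globex' → inner[price >= 53] → hold

hold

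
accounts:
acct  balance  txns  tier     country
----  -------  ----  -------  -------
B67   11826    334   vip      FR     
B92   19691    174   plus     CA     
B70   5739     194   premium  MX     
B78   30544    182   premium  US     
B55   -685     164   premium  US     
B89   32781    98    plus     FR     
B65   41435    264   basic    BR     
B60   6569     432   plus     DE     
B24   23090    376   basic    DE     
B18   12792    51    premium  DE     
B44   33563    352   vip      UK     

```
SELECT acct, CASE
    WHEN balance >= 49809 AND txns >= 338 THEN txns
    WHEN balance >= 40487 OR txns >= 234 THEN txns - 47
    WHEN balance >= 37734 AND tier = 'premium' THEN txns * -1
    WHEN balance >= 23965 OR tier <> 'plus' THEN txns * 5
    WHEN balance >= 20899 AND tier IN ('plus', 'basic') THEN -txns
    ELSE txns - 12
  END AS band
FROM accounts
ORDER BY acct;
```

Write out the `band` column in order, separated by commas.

255, 329, 305, 820, 385, 217, 287, 970, 910, 490, 162

acct=B18: balance >= 23965 OR tier <> 'plus' → 255
acct=B24: balance >= 40487 OR txns >= 234 → 329
acct=B44: balance >= 40487 OR txns >= 234 → 305
acct=B55: balance >= 23965 OR tier <> 'plus' → 820
acct=B60: balance >= 40487 OR txns >= 234 → 385
acct=B65: balance >= 40487 OR txns >= 234 → 217
acct=B67: balance >= 40487 OR txns >= 234 → 287
acct=B70: balance >= 23965 OR tier <> 'plus' → 970
acct=B78: balance >= 23965 OR tier <> 'plus' → 910
acct=B89: balance >= 23965 OR tier <> 'plus' → 490
acct=B92: ELSE → 162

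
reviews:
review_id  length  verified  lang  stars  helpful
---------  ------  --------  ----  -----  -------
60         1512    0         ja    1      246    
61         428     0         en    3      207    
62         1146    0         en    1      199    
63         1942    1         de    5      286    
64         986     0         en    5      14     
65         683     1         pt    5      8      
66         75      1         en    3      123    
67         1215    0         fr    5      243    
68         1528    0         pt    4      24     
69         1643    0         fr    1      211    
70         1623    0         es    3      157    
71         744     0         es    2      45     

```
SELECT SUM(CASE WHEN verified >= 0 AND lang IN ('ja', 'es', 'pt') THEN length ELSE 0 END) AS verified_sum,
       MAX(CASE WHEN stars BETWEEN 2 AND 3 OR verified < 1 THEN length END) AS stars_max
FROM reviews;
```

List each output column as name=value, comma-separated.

verified_sum=6090, stars_max=1643

[verified_sum: verified >= 0 AND lang IN ('ja', 'es', 'pt')]
review_id=60: ✓ → 1512
review_id=61: ✗
review_id=62: ✗
review_id=63: ✗
review_id=64: ✗
review_id=65: ✓ → 683
review_id=66: ✗
review_id=67: ✗
review_id=68: ✓ → 1528
review_id=69: ✗
review_id=70: ✓ → 1623
review_id=71: ✓ → 744
verified_sum = 1512 + 683 + 1528 + 1623 + 744 = 6090
—
[stars_max: stars BETWEEN 2 AND 3 OR verified < 1]
review_id=60: ✓ → 1512
review_id=61: ✓ → 428
review_id=62: ✓ → 1146
review_id=63: ✗
review_id=64: ✓ → 986
review_id=65: ✗
review_id=66: ✓ → 75
review_id=67: ✓ → 1215
review_id=68: ✓ → 1528
review_id=69: ✓ → 1643
review_id=70: ✓ → 1623
review_id=71: ✓ → 744
stars_max = MAX(1512, 428, 1146, 986, 75, 1215, 1528, 1643, 1623, 744) = 1643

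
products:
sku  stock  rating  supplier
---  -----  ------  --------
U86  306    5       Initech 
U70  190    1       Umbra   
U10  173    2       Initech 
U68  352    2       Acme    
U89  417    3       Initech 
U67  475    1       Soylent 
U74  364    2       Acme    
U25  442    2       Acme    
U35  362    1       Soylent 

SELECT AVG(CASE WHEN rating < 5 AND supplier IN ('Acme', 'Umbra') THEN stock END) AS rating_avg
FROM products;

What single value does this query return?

337

sku=U86: ✗
sku=U70: ✓ → 190
sku=U10: ✗
sku=U68: ✓ → 352
sku=U89: ✗
sku=U67: ✗
sku=U74: ✓ → 364
sku=U25: ✓ → 442
sku=U35: ✗
rating_avg = (190 + 352 + 364 + 442) / 4 = 337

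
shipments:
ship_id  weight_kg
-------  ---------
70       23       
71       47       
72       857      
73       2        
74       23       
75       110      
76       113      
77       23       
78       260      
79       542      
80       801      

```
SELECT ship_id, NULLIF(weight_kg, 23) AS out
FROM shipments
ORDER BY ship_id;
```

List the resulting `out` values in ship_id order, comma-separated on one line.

ship_id=70: weight_kg=23 vs 23: equal → NULL
ship_id=71: weight_kg=47 vs 23: differ → 47
ship_id=72: weight_kg=857 vs 23: differ → 857
ship_id=73: weight_kg=2 vs 23: differ → 2
ship_id=74: weight_kg=23 vs 23: equal → NULL
ship_id=75: weight_kg=110 vs 23: differ → 110
ship_id=76: weight_kg=113 vs 23: differ → 113
ship_id=77: weight_kg=23 vs 23: equal → NULL
ship_id=78: weight_kg=260 vs 23: differ → 260
ship_id=79: weight_kg=542 vs 23: differ → 542
ship_id=80: weight_kg=801 vs 23: differ → 801

NULL, 47, 857, 2, NULL, 110, 113, NULL, 260, 542, 801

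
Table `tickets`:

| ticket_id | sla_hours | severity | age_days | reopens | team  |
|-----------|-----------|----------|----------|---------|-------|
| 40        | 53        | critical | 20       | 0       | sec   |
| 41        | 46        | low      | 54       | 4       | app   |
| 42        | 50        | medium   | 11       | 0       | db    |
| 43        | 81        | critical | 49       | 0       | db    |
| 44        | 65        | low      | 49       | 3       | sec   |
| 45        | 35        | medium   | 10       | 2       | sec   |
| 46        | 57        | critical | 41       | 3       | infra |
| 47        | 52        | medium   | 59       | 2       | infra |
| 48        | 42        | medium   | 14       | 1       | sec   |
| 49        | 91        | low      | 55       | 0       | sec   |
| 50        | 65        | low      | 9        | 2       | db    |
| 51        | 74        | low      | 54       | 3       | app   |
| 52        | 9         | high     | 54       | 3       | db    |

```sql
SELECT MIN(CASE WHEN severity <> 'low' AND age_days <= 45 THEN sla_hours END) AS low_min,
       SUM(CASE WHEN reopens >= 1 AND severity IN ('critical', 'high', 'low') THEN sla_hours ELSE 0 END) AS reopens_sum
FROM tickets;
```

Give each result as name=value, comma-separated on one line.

low_min=35, reopens_sum=316

[low_min: severity <> 'low' AND age_days <= 45]
ticket_id=40: ✓ → 53
ticket_id=41: ✗
ticket_id=42: ✓ → 50
ticket_id=43: ✗
ticket_id=44: ✗
ticket_id=45: ✓ → 35
ticket_id=46: ✓ → 57
ticket_id=47: ✗
ticket_id=48: ✓ → 42
ticket_id=49: ✗
ticket_id=50: ✗
ticket_id=51: ✗
ticket_id=52: ✗
low_min = MIN(53, 50, 35, 57, 42) = 35
—
[reopens_sum: reopens >= 1 AND severity IN ('critical', 'high', 'low')]
ticket_id=40: ✗
ticket_id=41: ✓ → 46
ticket_id=42: ✗
ticket_id=43: ✗
ticket_id=44: ✓ → 65
ticket_id=45: ✗
ticket_id=46: ✓ → 57
ticket_id=47: ✗
ticket_id=48: ✗
ticket_id=49: ✗
ticket_id=50: ✓ → 65
ticket_id=51: ✓ → 74
ticket_id=52: ✓ → 9
reopens_sum = 46 + 65 + 57 + 65 + 74 + 9 = 316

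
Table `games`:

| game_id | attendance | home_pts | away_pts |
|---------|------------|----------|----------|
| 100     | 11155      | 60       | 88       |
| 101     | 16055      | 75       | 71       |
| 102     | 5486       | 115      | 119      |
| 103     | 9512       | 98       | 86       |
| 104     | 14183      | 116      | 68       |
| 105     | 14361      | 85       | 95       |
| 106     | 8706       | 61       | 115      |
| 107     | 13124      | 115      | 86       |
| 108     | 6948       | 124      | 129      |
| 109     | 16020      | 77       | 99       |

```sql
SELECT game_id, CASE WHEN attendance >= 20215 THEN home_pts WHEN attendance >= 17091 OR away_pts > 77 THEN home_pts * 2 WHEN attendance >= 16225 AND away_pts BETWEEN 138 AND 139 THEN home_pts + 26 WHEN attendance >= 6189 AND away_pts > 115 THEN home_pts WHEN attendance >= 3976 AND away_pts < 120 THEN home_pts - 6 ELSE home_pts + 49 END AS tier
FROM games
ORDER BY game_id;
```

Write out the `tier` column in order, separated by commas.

game_id=100: attendance >= 17091 OR away_pts > 77 → 120
game_id=101: attendance >= 3976 AND away_pts < 120 → 69
game_id=102: attendance >= 17091 OR away_pts > 77 → 230
game_id=103: attendance >= 17091 OR away_pts > 77 → 196
game_id=104: attendance >= 3976 AND away_pts < 120 → 110
game_id=105: attendance >= 17091 OR away_pts > 77 → 170
game_id=106: attendance >= 17091 OR away_pts > 77 → 122
game_id=107: attendance >= 17091 OR away_pts > 77 → 230
game_id=108: attendance >= 17091 OR away_pts > 77 → 248
game_id=109: attendance >= 17091 OR away_pts > 77 → 154

120, 69, 230, 196, 110, 170, 122, 230, 248, 154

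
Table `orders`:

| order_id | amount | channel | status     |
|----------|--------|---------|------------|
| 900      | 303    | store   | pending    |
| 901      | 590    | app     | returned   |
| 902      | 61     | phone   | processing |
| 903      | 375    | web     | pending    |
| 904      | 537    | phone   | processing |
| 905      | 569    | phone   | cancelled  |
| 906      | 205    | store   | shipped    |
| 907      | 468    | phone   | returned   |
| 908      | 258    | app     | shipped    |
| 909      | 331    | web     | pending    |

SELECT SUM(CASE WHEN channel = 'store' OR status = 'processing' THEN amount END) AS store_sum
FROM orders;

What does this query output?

1106

order_id=900: ✓ → 303
order_id=901: ✗
order_id=902: ✓ → 61
order_id=903: ✗
order_id=904: ✓ → 537
order_id=905: ✗
order_id=906: ✓ → 205
order_id=907: ✗
order_id=908: ✗
order_id=909: ✗
store_sum = 303 + 61 + 537 + 205 = 1106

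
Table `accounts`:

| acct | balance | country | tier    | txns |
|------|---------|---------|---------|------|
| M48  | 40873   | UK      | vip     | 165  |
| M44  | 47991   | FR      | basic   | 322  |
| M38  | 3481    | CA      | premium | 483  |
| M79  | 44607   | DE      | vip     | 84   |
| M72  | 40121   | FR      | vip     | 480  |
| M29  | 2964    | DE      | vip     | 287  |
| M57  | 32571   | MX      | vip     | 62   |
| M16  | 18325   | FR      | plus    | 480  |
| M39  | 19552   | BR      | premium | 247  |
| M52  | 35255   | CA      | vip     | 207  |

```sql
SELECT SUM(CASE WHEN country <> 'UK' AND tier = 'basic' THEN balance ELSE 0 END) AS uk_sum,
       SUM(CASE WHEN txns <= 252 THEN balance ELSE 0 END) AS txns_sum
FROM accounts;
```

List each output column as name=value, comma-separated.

[uk_sum: country <> 'UK' AND tier = 'basic']
acct=M48: ✗
acct=M44: ✓ → 47991
acct=M38: ✗
acct=M79: ✗
acct=M72: ✗
acct=M29: ✗
acct=M57: ✗
acct=M16: ✗
acct=M39: ✗
acct=M52: ✗
uk_sum = 47991
—
[txns_sum: txns <= 252]
acct=M48: ✓ → 40873
acct=M44: ✗
acct=M38: ✗
acct=M79: ✓ → 44607
acct=M72: ✗
acct=M29: ✗
acct=M57: ✓ → 32571
acct=M16: ✗
acct=M39: ✓ → 19552
acct=M52: ✓ → 35255
txns_sum = 40873 + 44607 + 32571 + 19552 + 35255 = 172858

uk_sum=47991, txns_sum=172858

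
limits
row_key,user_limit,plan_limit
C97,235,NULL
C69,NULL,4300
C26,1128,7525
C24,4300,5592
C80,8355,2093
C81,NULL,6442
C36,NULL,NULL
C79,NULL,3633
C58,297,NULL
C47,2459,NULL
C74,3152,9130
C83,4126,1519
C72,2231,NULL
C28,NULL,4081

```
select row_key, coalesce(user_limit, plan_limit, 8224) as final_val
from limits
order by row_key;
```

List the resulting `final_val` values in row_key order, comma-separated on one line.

4300, 1128, 4081, 8224, 2459, 297, 4300, 2231, 3152, 3633, 8355, 6442, 4126, 235

row_key=C24: user_limit=4300 → 4300
row_key=C26: user_limit=1128 → 1128
row_key=C28: user_limit=NULL, plan_limit=4081 → 4081
row_key=C36: user_limit=NULL, plan_limit=NULL, → literal 8224 → 8224
row_key=C47: user_limit=2459 → 2459
row_key=C58: user_limit=297 → 297
row_key=C69: user_limit=NULL, plan_limit=4300 → 4300
row_key=C72: user_limit=2231 → 2231
row_key=C74: user_limit=3152 → 3152
row_key=C79: user_limit=NULL, plan_limit=3633 → 3633
row_key=C80: user_limit=8355 → 8355
row_key=C81: user_limit=NULL, plan_limit=6442 → 6442
row_key=C83: user_limit=4126 → 4126
row_key=C97: user_limit=235 → 235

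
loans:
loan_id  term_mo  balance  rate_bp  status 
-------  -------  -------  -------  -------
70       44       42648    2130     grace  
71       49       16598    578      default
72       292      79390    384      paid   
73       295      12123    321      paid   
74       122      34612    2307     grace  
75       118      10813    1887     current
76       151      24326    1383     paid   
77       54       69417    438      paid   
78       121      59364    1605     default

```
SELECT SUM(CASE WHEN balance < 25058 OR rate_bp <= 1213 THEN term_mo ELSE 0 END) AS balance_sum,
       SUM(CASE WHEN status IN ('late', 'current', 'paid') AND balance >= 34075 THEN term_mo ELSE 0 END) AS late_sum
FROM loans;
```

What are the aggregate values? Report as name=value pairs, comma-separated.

[balance_sum: balance < 25058 OR rate_bp <= 1213]
loan_id=70: ✗
loan_id=71: ✓ → 49
loan_id=72: ✓ → 292
loan_id=73: ✓ → 295
loan_id=74: ✗
loan_id=75: ✓ → 118
loan_id=76: ✓ → 151
loan_id=77: ✓ → 54
loan_id=78: ✗
balance_sum = 49 + 292 + 295 + 118 + 151 + 54 = 959
—
[late_sum: status IN ('late', 'current', 'paid') AND balance >= 34075]
loan_id=70: ✗
loan_id=71: ✗
loan_id=72: ✓ → 292
loan_id=73: ✗
loan_id=74: ✗
loan_id=75: ✗
loan_id=76: ✗
loan_id=77: ✓ → 54
loan_id=78: ✗
late_sum = 292 + 54 = 346

balance_sum=959, late_sum=346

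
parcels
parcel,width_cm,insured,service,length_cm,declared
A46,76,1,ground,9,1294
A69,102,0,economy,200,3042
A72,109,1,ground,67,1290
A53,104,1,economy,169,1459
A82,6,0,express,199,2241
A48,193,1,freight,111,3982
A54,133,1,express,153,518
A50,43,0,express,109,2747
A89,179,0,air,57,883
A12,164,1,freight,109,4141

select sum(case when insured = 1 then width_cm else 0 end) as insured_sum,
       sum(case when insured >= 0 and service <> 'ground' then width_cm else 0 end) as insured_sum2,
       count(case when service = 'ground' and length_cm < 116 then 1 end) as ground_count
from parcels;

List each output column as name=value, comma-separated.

insured_sum=779, insured_sum2=924, ground_count=2

[insured_sum: insured = 1]
parcel=A46: ✓ → 76
parcel=A69: ✗
parcel=A72: ✓ → 109
parcel=A53: ✓ → 104
parcel=A82: ✗
parcel=A48: ✓ → 193
parcel=A54: ✓ → 133
parcel=A50: ✗
parcel=A89: ✗
parcel=A12: ✓ → 164
insured_sum = 76 + 109 + 104 + 193 + 133 + 164 = 779
—
[insured_sum2: insured >= 0 and service <> 'ground']
parcel=A46: ✗
parcel=A69: ✓ → 102
parcel=A72: ✗
parcel=A53: ✓ → 104
parcel=A82: ✓ → 6
parcel=A48: ✓ → 193
parcel=A54: ✓ → 133
parcel=A50: ✓ → 43
parcel=A89: ✓ → 179
parcel=A12: ✓ → 164
insured_sum2 = 102 + 104 + 6 + 193 + 133 + 43 + 179 + 164 = 924
—
[ground_count: service = 'ground' and length_cm < 116]
parcel=A46: ✓ → 1
parcel=A69: ✗
parcel=A72: ✓ → 1
parcel=A53: ✗
parcel=A82: ✗
parcel=A48: ✗
parcel=A54: ✗
parcel=A50: ✗
parcel=A89: ✗
parcel=A12: ✗
ground_count = COUNT(1, 1) = 2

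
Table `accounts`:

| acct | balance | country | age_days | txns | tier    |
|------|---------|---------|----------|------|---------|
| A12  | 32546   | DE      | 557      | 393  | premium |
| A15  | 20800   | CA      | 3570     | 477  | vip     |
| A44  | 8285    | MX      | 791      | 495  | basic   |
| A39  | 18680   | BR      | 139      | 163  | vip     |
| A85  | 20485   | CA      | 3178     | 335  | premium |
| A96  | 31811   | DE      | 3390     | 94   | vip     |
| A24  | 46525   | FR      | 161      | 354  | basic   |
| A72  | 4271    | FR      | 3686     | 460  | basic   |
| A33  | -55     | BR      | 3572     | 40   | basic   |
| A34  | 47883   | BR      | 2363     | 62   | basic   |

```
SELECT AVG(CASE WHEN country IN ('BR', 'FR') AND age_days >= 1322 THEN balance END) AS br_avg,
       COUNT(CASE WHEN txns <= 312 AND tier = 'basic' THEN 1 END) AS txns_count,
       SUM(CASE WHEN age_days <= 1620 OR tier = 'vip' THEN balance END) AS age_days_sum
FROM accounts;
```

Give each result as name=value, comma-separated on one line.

[br_avg: country IN ('BR', 'FR') AND age_days >= 1322]
acct=A12: ✗
acct=A15: ✗
acct=A44: ✗
acct=A39: ✗
acct=A85: ✗
acct=A96: ✗
acct=A24: ✗
acct=A72: ✓ → 4271
acct=A33: ✓ → -55
acct=A34: ✓ → 47883
br_avg = (4271 + -55 + 47883) / 3 = 17366.3333333333
—
[txns_count: txns <= 312 AND tier = 'basic']
acct=A12: ✗
acct=A15: ✗
acct=A44: ✗
acct=A39: ✗
acct=A85: ✗
acct=A96: ✗
acct=A24: ✗
acct=A72: ✗
acct=A33: ✓ → 1
acct=A34: ✓ → 1
txns_count = COUNT(1, 1) = 2
—
[age_days_sum: age_days <= 1620 OR tier = 'vip']
acct=A12: ✓ → 32546
acct=A15: ✓ → 20800
acct=A44: ✓ → 8285
acct=A39: ✓ → 18680
acct=A85: ✗
acct=A96: ✓ → 31811
acct=A24: ✓ → 46525
acct=A72: ✗
acct=A33: ✗
acct=A34: ✗
age_days_sum = 32546 + 20800 + 8285 + 18680 + 31811 + 46525 = 158647

br_avg=17366.3333333333, txns_count=2, age_days_sum=158647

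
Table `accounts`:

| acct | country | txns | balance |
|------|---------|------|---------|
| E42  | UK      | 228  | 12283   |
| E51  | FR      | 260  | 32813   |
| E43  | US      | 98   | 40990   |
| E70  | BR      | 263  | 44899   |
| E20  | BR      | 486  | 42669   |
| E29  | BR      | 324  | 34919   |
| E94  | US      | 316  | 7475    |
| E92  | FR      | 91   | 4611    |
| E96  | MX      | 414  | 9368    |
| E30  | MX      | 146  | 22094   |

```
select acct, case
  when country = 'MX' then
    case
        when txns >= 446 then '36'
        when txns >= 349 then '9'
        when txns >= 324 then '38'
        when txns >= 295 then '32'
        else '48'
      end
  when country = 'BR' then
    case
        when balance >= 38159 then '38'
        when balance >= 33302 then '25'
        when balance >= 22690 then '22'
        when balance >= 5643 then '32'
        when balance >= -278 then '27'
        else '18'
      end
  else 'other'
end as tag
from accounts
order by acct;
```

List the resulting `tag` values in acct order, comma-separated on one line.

38, 25, 48, other, other, other, 38, other, other, 9

acct=E20: country='BR' → inner[balance >= 38159] → 38
acct=E29: country='BR' → inner[balance >= 33302] → 25
acct=E30: country='MX' → inner[ELSE] → 48
acct=E42: country='UK' → outer ELSE → other
acct=E43: country='US' → outer ELSE → other
acct=E51: country='FR' → outer ELSE → other
acct=E70: country='BR' → inner[balance >= 38159] → 38
acct=E92: country='FR' → outer ELSE → other
acct=E94: country='US' → outer ELSE → other
acct=E96: country='MX' → inner[txns >= 349] → 9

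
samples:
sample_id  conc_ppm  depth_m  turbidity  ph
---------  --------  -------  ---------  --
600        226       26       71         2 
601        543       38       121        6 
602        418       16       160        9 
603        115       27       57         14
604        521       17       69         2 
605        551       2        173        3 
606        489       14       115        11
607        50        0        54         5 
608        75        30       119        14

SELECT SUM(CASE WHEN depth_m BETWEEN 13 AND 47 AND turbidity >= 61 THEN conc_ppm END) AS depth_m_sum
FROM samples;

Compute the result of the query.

sample_id=600: ✓ → 226
sample_id=601: ✓ → 543
sample_id=602: ✓ → 418
sample_id=603: ✗
sample_id=604: ✓ → 521
sample_id=605: ✗
sample_id=606: ✓ → 489
sample_id=607: ✗
sample_id=608: ✓ → 75
depth_m_sum = 226 + 543 + 418 + 521 + 489 + 75 = 2272

2272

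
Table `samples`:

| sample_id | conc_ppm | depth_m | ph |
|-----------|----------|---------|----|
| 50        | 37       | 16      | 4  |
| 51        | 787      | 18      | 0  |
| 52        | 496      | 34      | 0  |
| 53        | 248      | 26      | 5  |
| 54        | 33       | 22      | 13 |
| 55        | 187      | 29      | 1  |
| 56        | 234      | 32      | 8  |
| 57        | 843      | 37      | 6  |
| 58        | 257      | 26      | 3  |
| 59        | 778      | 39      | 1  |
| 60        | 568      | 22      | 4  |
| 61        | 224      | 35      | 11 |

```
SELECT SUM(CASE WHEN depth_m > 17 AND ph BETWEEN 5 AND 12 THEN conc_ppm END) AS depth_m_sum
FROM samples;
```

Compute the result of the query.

sample_id=50: ✗
sample_id=51: ✗
sample_id=52: ✗
sample_id=53: ✓ → 248
sample_id=54: ✗
sample_id=55: ✗
sample_id=56: ✓ → 234
sample_id=57: ✓ → 843
sample_id=58: ✗
sample_id=59: ✗
sample_id=60: ✗
sample_id=61: ✓ → 224
depth_m_sum = 248 + 234 + 843 + 224 = 1549

1549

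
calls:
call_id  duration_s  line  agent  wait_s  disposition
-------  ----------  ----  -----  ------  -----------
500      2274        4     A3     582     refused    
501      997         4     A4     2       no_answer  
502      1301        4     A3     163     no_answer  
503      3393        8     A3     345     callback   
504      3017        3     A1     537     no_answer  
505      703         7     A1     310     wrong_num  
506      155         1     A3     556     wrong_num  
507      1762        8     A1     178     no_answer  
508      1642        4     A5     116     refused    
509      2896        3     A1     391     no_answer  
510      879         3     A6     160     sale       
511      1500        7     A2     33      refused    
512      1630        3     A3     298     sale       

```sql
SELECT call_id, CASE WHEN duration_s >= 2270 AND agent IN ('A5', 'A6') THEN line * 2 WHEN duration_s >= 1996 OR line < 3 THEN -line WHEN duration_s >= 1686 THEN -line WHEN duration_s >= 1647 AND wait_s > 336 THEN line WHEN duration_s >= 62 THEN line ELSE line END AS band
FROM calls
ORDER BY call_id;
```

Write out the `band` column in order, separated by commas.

-4, 4, 4, -8, -3, 7, -1, -8, 4, -3, 3, 7, 3

call_id=500: duration_s >= 1996 OR line < 3 → -4
call_id=501: duration_s >= 62 → 4
call_id=502: duration_s >= 62 → 4
call_id=503: duration_s >= 1996 OR line < 3 → -8
call_id=504: duration_s >= 1996 OR line < 3 → -3
call_id=505: duration_s >= 62 → 7
call_id=506: duration_s >= 1996 OR line < 3 → -1
call_id=507: duration_s >= 1686 → -8
call_id=508: duration_s >= 62 → 4
call_id=509: duration_s >= 1996 OR line < 3 → -3
call_id=510: duration_s >= 62 → 3
call_id=511: duration_s >= 62 → 7
call_id=512: duration_s >= 62 → 3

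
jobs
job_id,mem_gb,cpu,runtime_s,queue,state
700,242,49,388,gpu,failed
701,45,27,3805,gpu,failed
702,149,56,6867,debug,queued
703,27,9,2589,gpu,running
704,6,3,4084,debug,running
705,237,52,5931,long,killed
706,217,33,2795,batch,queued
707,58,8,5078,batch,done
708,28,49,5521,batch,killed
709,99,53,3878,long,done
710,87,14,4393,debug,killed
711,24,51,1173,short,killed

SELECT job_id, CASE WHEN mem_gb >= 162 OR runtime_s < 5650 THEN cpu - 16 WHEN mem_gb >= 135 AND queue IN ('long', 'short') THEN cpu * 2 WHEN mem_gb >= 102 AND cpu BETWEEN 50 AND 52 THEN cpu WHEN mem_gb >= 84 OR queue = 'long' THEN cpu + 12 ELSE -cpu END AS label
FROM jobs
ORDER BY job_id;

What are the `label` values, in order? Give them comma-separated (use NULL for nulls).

33, 11, 68, -7, -13, 36, 17, -8, 33, 37, -2, 35

job_id=700: mem_gb >= 162 OR runtime_s < 5650 → 33
job_id=701: mem_gb >= 162 OR runtime_s < 5650 → 11
job_id=702: mem_gb >= 84 OR queue = 'long' → 68
job_id=703: mem_gb >= 162 OR runtime_s < 5650 → -7
job_id=704: mem_gb >= 162 OR runtime_s < 5650 → -13
job_id=705: mem_gb >= 162 OR runtime_s < 5650 → 36
job_id=706: mem_gb >= 162 OR runtime_s < 5650 → 17
job_id=707: mem_gb >= 162 OR runtime_s < 5650 → -8
job_id=708: mem_gb >= 162 OR runtime_s < 5650 → 33
job_id=709: mem_gb >= 162 OR runtime_s < 5650 → 37
job_id=710: mem_gb >= 162 OR runtime_s < 5650 → -2
job_id=711: mem_gb >= 162 OR runtime_s < 5650 → 35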